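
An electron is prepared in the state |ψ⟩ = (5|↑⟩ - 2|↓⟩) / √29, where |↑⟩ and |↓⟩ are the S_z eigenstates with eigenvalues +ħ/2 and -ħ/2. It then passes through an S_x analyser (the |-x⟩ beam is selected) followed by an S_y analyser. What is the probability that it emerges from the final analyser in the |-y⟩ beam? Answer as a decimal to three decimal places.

First analyser (S_x): P(|-x⟩) = |⟨-x|ψ⟩|² = 49/58.
After stage 1 the state is |-x⟩; P(|-y⟩) = |⟨-y|-x⟩|² = 1/2.
Joint probability = 49/58 × 1/2 = 0.422.

0.422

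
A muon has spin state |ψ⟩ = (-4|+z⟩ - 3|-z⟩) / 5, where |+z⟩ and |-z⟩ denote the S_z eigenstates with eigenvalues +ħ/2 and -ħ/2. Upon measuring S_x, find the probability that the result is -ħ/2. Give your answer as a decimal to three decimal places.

0.020

|-x⟩ = (|+z⟩ - |-z⟩)/√2, so ⟨-x|ψ⟩ = (-1) / (√2·5).
P = |-1|² / 50 = 1/50.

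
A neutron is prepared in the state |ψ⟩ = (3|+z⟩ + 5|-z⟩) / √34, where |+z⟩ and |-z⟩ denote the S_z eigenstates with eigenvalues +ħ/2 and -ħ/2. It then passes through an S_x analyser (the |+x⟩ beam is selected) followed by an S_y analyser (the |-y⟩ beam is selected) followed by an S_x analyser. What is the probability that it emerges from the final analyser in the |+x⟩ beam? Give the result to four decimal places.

0.2353

First analyser (S_x): P(|+x⟩) = |⟨+x|ψ⟩|² = 64/68.
After stage 1 the state is |+x⟩; P(|-y⟩) = |⟨-y|+x⟩|² = 1/2.
After stage 2 the state is |-y⟩; P(|+x⟩) = |⟨+x|-y⟩|² = 1/2.
Joint probability = 64/68 × 1/2 × 1/2 = 0.2353.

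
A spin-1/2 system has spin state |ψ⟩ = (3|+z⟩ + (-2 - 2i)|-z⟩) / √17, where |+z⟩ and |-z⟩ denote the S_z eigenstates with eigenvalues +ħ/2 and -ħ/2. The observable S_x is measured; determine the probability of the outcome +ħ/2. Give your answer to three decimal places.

0.147

|+x⟩ = (|+z⟩ + |-z⟩)/√2, so ⟨+x|ψ⟩ = (1 - 2i) / (√2·√17).
P = |1 - 2i|² / 34 = 5/34.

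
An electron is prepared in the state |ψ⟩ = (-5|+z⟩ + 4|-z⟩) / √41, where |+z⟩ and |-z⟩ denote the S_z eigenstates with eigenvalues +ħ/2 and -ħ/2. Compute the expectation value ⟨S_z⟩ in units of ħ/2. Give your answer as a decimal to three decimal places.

⟨σ_z⟩ = |a|² - |b|² divided by |a|²+|b|², with a, b the |+z⟩, |-z⟩ amplitudes.
= (25 - 16)/41 = 9/41.
⟨S_z⟩ = (ħ/2)·⟨σ_z⟩.

0.220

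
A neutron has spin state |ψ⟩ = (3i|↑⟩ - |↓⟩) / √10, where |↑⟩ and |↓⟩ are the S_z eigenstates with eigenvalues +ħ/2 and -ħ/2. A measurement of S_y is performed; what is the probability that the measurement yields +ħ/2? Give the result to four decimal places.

|+y⟩ = (|↑⟩ + i|↓⟩)/√2, so ⟨+y|ψ⟩ = (4i) / (√2·√10).
P = |4i|² / 20 = 16/20.

0.8000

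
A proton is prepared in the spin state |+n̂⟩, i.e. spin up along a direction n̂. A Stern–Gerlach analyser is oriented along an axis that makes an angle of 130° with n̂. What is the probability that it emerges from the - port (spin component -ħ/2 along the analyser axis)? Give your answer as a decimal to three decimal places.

0.821

For spin-½, the probability of finding spin-up along an axis at angle θ to the initial spin direction is cos²(θ/2); spin-down is sin²(θ/2).
θ = 130°, so P = sin²(65°) ≈ 0.821.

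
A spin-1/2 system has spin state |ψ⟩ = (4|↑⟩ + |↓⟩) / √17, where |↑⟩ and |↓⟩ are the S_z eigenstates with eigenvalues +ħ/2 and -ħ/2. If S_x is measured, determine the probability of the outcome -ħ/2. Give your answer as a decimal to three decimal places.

|-x⟩ = (|↑⟩ - |↓⟩)/√2, so ⟨-x|ψ⟩ = (3) / (√2·√17).
P = |3|² / 34 = 9/34.

0.265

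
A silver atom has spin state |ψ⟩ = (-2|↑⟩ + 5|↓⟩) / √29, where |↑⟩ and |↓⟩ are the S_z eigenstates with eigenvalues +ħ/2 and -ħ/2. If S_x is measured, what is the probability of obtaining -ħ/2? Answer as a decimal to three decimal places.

0.845

|-x⟩ = (|↑⟩ - |↓⟩)/√2, so ⟨-x|ψ⟩ = (-7) / (√2·√29).
P = |-7|² / 58 = 49/58.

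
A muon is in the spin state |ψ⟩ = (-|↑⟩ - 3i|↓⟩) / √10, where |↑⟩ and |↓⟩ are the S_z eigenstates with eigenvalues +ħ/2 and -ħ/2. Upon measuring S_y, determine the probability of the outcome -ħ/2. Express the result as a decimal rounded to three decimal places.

0.200

|-y⟩ = (|↑⟩ - i|↓⟩)/√2, so ⟨-y|ψ⟩ = (2) / (√2·√10).
P = |2|² / 20 = 4/20.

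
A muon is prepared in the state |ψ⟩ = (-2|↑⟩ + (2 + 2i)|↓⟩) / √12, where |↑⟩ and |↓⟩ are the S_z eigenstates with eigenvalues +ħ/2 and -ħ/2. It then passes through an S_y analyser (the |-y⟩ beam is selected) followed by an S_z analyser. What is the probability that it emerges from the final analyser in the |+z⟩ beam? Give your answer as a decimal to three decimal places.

First analyser (S_y): P(|-y⟩) = |⟨-y|ψ⟩|² = 20/24.
After stage 1 the state is |-y⟩; P(|+z⟩) = |⟨+z|-y⟩|² = 1/2.
Joint probability = 20/24 × 1/2 = 0.417.

0.417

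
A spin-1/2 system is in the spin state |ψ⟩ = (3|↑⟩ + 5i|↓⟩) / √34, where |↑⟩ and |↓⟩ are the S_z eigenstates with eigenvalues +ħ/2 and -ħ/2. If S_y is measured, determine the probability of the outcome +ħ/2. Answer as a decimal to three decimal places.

0.941

|+y⟩ = (|↑⟩ + i|↓⟩)/√2, so ⟨+y|ψ⟩ = (8) / (√2·√34).
P = |8|² / 68 = 64/68.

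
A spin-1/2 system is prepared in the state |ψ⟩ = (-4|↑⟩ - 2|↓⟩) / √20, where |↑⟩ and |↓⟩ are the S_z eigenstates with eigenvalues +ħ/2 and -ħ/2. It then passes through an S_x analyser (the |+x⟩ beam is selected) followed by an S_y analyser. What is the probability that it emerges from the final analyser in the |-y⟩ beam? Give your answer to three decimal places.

0.450

First analyser (S_x): P(|+x⟩) = |⟨+x|ψ⟩|² = 36/40.
After stage 1 the state is |+x⟩; P(|-y⟩) = |⟨-y|+x⟩|² = 1/2.
Joint probability = 36/40 × 1/2 = 0.450.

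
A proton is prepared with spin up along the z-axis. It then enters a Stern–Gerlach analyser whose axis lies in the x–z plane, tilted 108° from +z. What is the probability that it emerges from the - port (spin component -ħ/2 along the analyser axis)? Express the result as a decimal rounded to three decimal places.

0.655

For spin-½, the probability of finding spin-up along an axis at angle θ to the initial spin direction is cos²(θ/2); spin-down is sin²(θ/2).
θ = 108°, so P = sin²(54°) ≈ 0.655.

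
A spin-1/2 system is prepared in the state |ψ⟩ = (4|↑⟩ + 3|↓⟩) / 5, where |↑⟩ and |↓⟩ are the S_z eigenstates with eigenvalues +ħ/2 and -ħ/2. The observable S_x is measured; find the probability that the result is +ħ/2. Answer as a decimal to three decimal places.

0.980

|+x⟩ = (|↑⟩ + |↓⟩)/√2, so ⟨+x|ψ⟩ = (7) / (√2·5).
P = |7|² / 50 = 49/50.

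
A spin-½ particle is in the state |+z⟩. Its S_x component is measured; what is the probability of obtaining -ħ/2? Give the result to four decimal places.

In the S_z basis, |+z⟩ = |+z⟩ and |-x⟩ = (|+z⟩ - |-z⟩)/√2.
|⟨-x|+z⟩|² = 1/2.

0.5000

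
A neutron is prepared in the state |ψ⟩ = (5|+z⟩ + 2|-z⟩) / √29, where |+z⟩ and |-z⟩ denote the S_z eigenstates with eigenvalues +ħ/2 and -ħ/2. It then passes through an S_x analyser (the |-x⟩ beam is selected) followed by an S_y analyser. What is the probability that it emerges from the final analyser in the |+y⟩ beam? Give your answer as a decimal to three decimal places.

First analyser (S_x): P(|-x⟩) = |⟨-x|ψ⟩|² = 9/58.
After stage 1 the state is |-x⟩; P(|+y⟩) = |⟨+y|-x⟩|² = 1/2.
Joint probability = 9/58 × 1/2 = 0.078.

0.078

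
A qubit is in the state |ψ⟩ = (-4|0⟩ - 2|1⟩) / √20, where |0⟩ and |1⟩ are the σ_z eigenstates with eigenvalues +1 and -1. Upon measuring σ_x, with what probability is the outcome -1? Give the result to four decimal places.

|-x⟩ = (|0⟩ - |1⟩)/√2, so ⟨-x|ψ⟩ = (-2) / (√2·√20).
P = |-2|² / 40 = 4/40.

0.1000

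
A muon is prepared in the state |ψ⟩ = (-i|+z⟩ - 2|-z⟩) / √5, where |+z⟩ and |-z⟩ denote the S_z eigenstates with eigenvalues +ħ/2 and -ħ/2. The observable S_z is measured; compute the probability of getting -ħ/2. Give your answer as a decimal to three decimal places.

0.800

The -ħ/2 outcome corresponds to |-z⟩. Its amplitude in |ψ⟩ is -2/√5.
P = |-2|² / 5 = 4/5.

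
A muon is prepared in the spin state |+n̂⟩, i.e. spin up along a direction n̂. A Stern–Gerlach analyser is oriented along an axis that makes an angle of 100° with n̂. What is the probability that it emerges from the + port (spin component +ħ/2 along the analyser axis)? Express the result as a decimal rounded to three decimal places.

0.413

For spin-½, the probability of finding spin-up along an axis at angle θ to the initial spin direction is cos²(θ/2); spin-down is sin²(θ/2).
θ = 100°, so P = cos²(50°) ≈ 0.413.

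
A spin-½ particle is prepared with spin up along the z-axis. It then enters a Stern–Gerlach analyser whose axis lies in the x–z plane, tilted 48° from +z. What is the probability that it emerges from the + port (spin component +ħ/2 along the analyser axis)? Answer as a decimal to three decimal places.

For spin-½, the probability of finding spin-up along an axis at angle θ to the initial spin direction is cos²(θ/2); spin-down is sin²(θ/2).
θ = 48°, so P = cos²(24°) ≈ 0.835.

0.835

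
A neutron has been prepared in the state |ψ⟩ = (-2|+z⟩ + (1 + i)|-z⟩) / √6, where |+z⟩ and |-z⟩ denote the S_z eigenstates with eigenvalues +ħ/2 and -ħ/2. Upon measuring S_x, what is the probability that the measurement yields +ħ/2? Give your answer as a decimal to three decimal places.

0.167

|+x⟩ = (|+z⟩ + |-z⟩)/√2, so ⟨+x|ψ⟩ = (-1 + i) / (√2·√6).
P = |-1 + i|² / 12 = 2/12.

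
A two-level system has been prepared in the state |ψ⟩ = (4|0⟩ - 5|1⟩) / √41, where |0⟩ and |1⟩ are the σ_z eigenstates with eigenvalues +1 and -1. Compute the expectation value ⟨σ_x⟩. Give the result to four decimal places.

-0.9756

⟨σ_x⟩ = 2 Re(a* b)/(|a|²+|b|²) with a = 4, b = -5.
a* b = -20, so ⟨σ_x⟩ = -40/41.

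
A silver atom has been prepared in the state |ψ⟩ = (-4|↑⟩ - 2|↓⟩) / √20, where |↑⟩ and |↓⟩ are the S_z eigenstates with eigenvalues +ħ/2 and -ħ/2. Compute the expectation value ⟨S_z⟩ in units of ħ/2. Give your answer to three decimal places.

⟨σ_z⟩ = |a|² - |b|² divided by |a|²+|b|², with a, b the |↑⟩, |↓⟩ amplitudes.
= (16 - 4)/20 = 12/20.
⟨S_z⟩ = (ħ/2)·⟨σ_z⟩.

0.600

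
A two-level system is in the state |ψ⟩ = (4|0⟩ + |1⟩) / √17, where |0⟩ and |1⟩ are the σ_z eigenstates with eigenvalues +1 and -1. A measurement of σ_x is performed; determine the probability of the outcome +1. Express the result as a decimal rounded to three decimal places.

0.735

|+x⟩ = (|0⟩ + |1⟩)/√2, so ⟨+x|ψ⟩ = (5) / (√2·√17).
P = |5|² / 34 = 25/34.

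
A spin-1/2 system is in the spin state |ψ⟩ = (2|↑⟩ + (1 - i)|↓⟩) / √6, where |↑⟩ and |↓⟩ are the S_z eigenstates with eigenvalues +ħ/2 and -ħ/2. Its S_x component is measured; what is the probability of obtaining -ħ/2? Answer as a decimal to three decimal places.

0.167

|-x⟩ = (|↑⟩ - |↓⟩)/√2, so ⟨-x|ψ⟩ = (1 + i) / (√2·√6).
P = |1 + i|² / 12 = 2/12.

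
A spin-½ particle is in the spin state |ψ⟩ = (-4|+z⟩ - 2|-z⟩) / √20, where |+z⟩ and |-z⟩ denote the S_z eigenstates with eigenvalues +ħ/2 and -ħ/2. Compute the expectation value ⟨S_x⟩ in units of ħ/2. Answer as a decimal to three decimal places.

0.800

⟨σ_x⟩ = 2 Re(a* b)/(|a|²+|b|²) with a = -4, b = -2.
a* b = 8, so ⟨σ_x⟩ = 16/20.
⟨S_x⟩ = (ħ/2)·⟨σ_x⟩.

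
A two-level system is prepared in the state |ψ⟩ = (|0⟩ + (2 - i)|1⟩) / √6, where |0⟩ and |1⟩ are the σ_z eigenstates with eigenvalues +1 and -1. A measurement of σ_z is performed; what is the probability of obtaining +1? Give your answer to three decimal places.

0.167

The +1 outcome corresponds to |0⟩. Its amplitude in |ψ⟩ is 1/√6.
P = |1|² / 6 = 1/6.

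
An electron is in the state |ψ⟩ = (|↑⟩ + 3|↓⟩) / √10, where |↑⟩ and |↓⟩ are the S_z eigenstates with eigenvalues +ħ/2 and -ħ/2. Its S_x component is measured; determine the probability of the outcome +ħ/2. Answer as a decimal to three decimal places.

|+x⟩ = (|↑⟩ + |↓⟩)/√2, so ⟨+x|ψ⟩ = (4) / (√2·√10).
P = |4|² / 20 = 16/20.

0.800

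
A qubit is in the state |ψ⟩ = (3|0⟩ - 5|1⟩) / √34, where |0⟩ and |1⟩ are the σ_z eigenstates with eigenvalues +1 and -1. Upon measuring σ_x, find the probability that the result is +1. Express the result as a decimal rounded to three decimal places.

|+x⟩ = (|0⟩ + |1⟩)/√2, so ⟨+x|ψ⟩ = (-2) / (√2·√34).
P = |-2|² / 68 = 4/68.

0.059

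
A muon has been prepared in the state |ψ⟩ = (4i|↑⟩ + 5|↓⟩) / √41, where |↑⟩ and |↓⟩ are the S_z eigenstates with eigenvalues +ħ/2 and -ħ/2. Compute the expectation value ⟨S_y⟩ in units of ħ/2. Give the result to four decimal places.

⟨σ_y⟩ = 2 Im(a* b)/(|a|²+|b|²) with a = 4i, b = 5.
a* b = -20i, so ⟨σ_y⟩ = -40/41.
⟨S_y⟩ = (ħ/2)·⟨σ_y⟩.

-0.9756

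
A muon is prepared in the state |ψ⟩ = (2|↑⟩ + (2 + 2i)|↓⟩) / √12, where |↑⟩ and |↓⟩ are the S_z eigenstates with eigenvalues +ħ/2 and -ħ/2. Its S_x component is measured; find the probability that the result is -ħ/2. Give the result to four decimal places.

|-x⟩ = (|↑⟩ - |↓⟩)/√2, so ⟨-x|ψ⟩ = (-2i) / (√2·√12).
P = |-2i|² / 24 = 4/24.

0.1667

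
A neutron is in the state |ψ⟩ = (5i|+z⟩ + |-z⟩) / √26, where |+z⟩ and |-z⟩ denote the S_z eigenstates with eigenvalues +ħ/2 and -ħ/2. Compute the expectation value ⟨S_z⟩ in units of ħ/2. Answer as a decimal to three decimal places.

0.923

⟨σ_z⟩ = |a|² - |b|² divided by |a|²+|b|², with a, b the |+z⟩, |-z⟩ amplitudes.
= (25 - 1)/26 = 24/26.
⟨S_z⟩ = (ħ/2)·⟨σ_z⟩.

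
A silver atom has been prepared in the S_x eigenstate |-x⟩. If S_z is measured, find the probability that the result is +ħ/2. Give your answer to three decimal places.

0.500

In the S_z basis, |-x⟩ = (|+z⟩ - |-z⟩)/√2 and |+z⟩ = |+z⟩.
|⟨+z|-x⟩|² = 1/2.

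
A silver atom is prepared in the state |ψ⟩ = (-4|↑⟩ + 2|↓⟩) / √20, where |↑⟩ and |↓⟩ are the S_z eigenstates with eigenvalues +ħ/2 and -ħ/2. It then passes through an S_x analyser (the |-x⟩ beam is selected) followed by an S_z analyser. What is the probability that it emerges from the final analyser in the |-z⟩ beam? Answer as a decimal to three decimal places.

First analyser (S_x): P(|-x⟩) = |⟨-x|ψ⟩|² = 36/40.
After stage 1 the state is |-x⟩; P(|-z⟩) = |⟨-z|-x⟩|² = 1/2.
Joint probability = 36/40 × 1/2 = 0.450.

0.450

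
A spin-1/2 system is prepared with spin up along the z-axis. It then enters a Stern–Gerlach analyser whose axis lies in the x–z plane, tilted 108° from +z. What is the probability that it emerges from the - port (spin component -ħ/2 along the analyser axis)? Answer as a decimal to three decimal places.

For spin-½, the probability of finding spin-up along an axis at angle θ to the initial spin direction is cos²(θ/2); spin-down is sin²(θ/2).
θ = 108°, so P = sin²(54°) ≈ 0.655.

0.655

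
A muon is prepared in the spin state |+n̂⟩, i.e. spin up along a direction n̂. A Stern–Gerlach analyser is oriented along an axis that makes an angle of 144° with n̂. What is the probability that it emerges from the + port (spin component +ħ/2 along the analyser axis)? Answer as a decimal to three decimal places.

For spin-½, the probability of finding spin-up along an axis at angle θ to the initial spin direction is cos²(θ/2); spin-down is sin²(θ/2).
θ = 144°, so P = cos²(72°) ≈ 0.095.

0.095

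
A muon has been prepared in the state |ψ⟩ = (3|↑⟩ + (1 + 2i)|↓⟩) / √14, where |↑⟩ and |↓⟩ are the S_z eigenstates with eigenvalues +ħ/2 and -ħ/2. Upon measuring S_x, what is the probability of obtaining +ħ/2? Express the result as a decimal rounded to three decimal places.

|+x⟩ = (|↑⟩ + |↓⟩)/√2, so ⟨+x|ψ⟩ = (4 + 2i) / (√2·√14).
P = |4 + 2i|² / 28 = 20/28.

0.714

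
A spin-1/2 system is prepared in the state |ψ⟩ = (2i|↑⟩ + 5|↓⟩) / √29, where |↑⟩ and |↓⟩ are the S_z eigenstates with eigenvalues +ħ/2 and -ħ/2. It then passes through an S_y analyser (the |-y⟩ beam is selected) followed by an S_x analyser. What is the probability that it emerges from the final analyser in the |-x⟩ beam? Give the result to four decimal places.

First analyser (S_y): P(|-y⟩) = |⟨-y|ψ⟩|² = 49/58.
After stage 1 the state is |-y⟩; P(|-x⟩) = |⟨-x|-y⟩|² = 1/2.
Joint probability = 49/58 × 1/2 = 0.4224.

0.4224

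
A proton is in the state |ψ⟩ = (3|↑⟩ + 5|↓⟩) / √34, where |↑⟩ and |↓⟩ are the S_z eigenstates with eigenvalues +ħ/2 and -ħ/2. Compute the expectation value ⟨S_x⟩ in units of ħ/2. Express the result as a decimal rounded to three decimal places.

0.882

⟨σ_x⟩ = 2 Re(a* b)/(|a|²+|b|²) with a = 3, b = 5.
a* b = 15, so ⟨σ_x⟩ = 30/34.
⟨S_x⟩ = (ħ/2)·⟨σ_x⟩.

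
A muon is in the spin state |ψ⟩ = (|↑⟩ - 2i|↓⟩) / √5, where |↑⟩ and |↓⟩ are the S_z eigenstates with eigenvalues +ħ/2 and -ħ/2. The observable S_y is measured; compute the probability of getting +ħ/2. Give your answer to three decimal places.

0.100

|+y⟩ = (|↑⟩ + i|↓⟩)/√2, so ⟨+y|ψ⟩ = (-1) / (√2·√5).
P = |-1|² / 10 = 1/10.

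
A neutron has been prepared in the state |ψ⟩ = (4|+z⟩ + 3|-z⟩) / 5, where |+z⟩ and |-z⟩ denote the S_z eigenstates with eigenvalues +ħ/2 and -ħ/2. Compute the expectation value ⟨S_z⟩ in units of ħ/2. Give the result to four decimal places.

⟨σ_z⟩ = |a|² - |b|² divided by |a|²+|b|², with a, b the |+z⟩, |-z⟩ amplitudes.
= (16 - 9)/25 = 7/25.
⟨S_z⟩ = (ħ/2)·⟨σ_z⟩.

0.2800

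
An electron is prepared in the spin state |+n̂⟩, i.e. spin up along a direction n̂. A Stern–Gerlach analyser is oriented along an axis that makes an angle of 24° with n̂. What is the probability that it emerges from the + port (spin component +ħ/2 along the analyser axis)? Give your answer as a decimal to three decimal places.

0.957

For spin-½, the probability of finding spin-up along an axis at angle θ to the initial spin direction is cos²(θ/2); spin-down is sin²(θ/2).
θ = 24°, so P = cos²(12°) ≈ 0.957.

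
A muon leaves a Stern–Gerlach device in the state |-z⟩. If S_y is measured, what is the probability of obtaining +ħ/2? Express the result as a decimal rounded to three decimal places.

0.500

In the S_z basis, |-z⟩ = |↓⟩ and |+y⟩ = (|↑⟩ + i|↓⟩)/√2.
|⟨+y|-z⟩|² = 1/2.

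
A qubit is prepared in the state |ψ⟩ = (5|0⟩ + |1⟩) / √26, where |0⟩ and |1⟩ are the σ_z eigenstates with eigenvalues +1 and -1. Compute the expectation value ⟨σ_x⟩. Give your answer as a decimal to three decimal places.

0.385

⟨σ_x⟩ = 2 Re(a* b)/(|a|²+|b|²) with a = 5, b = 1.
a* b = 5, so ⟨σ_x⟩ = 10/26.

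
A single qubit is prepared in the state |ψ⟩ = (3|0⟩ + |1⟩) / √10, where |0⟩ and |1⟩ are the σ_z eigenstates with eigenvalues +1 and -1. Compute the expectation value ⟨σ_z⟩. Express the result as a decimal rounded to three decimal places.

0.800

⟨σ_z⟩ = |a|² - |b|² divided by |a|²+|b|², with a, b the |0⟩, |1⟩ amplitudes.
= (9 - 1)/10 = 8/10.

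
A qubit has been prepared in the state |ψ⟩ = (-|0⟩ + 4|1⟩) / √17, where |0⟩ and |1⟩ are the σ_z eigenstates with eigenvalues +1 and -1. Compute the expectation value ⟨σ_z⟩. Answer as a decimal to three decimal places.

⟨σ_z⟩ = |a|² - |b|² divided by |a|²+|b|², with a, b the |0⟩, |1⟩ amplitudes.
= (1 - 16)/17 = -15/17.

-0.882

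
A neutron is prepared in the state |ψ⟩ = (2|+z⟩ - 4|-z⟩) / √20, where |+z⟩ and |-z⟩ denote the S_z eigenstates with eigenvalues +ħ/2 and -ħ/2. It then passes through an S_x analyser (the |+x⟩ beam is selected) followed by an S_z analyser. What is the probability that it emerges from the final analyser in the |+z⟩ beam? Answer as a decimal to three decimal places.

First analyser (S_x): P(|+x⟩) = |⟨+x|ψ⟩|² = 4/40.
After stage 1 the state is |+x⟩; P(|+z⟩) = |⟨+z|+x⟩|² = 1/2.
Joint probability = 4/40 × 1/2 = 0.050.

0.050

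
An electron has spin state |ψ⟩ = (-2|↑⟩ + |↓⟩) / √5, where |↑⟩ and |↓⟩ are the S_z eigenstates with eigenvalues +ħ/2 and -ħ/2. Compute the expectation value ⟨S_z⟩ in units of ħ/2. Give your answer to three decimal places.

0.600

⟨σ_z⟩ = |a|² - |b|² divided by |a|²+|b|², with a, b the |↑⟩, |↓⟩ amplitudes.
= (4 - 1)/5 = 3/5.
⟨S_z⟩ = (ħ/2)·⟨σ_z⟩.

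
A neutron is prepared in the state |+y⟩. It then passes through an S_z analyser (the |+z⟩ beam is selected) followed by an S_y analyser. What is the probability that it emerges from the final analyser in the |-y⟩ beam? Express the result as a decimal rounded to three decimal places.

First analyser (S_z): from |+y⟩, P(|+z⟩) = 1/2.
After stage 1 the state is |+z⟩; P(|-y⟩) = |⟨-y|+z⟩|² = 1/2.
Joint probability = 1/2 × 1/2 = 0.250.

0.250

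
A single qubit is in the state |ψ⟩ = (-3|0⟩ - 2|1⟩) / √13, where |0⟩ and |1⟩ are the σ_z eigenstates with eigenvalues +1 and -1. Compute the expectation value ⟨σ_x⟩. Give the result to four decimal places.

⟨σ_x⟩ = 2 Re(a* b)/(|a|²+|b|²) with a = -3, b = -2.
a* b = 6, so ⟨σ_x⟩ = 12/13.

0.9231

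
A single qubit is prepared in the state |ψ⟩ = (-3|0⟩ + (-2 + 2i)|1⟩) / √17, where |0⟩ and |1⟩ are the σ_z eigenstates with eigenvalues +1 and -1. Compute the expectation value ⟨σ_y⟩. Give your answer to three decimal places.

-0.706

⟨σ_y⟩ = 2 Im(a* b)/(|a|²+|b|²) with a = -3, b = (-2 + 2i).
a* b = (6 - 6i), so ⟨σ_y⟩ = -12/17.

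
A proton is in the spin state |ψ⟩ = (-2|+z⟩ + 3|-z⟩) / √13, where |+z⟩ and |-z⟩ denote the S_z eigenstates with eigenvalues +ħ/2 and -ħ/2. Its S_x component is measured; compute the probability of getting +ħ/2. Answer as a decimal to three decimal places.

|+x⟩ = (|+z⟩ + |-z⟩)/√2, so ⟨+x|ψ⟩ = (1) / (√2·√13).
P = |1|² / 26 = 1/26.

0.038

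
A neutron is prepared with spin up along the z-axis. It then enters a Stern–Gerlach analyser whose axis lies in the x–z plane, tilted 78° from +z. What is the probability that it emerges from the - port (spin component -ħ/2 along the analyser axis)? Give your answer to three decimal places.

For spin-½, the probability of finding spin-up along an axis at angle θ to the initial spin direction is cos²(θ/2); spin-down is sin²(θ/2).
θ = 78°, so P = sin²(39°) ≈ 0.396.

0.396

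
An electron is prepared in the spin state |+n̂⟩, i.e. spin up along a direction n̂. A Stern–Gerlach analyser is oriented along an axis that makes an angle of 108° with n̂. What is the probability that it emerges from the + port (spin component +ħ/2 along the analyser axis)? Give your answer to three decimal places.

0.345

For spin-½, the probability of finding spin-up along an axis at angle θ to the initial spin direction is cos²(θ/2); spin-down is sin²(θ/2).
θ = 108°, so P = cos²(54°) ≈ 0.345.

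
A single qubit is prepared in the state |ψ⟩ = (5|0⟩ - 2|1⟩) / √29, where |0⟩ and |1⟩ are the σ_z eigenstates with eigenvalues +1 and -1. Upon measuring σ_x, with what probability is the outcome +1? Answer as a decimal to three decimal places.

|+x⟩ = (|0⟩ + |1⟩)/√2, so ⟨+x|ψ⟩ = (3) / (√2·√29).
P = |3|² / 58 = 9/58.

0.155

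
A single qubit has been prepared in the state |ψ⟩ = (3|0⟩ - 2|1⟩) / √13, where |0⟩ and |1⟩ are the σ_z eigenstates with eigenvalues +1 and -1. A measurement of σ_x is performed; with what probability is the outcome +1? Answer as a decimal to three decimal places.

0.038

|+x⟩ = (|0⟩ + |1⟩)/√2, so ⟨+x|ψ⟩ = (1) / (√2·√13).
P = |1|² / 26 = 1/26.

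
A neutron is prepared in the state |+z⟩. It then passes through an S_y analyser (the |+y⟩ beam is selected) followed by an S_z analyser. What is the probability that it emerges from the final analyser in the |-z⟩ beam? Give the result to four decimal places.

0.2500

First analyser (S_y): from |+z⟩, P(|+y⟩) = 1/2.
After stage 1 the state is |+y⟩; P(|-z⟩) = |⟨-z|+y⟩|² = 1/2.
Joint probability = 1/2 × 1/2 = 0.2500.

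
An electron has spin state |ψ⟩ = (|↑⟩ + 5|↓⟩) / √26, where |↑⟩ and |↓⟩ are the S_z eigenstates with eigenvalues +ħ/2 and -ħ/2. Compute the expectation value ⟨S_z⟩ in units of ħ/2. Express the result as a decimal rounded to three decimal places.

⟨σ_z⟩ = |a|² - |b|² divided by |a|²+|b|², with a, b the |↑⟩, |↓⟩ amplitudes.
= (1 - 25)/26 = -24/26.
⟨S_z⟩ = (ħ/2)·⟨σ_z⟩.

-0.923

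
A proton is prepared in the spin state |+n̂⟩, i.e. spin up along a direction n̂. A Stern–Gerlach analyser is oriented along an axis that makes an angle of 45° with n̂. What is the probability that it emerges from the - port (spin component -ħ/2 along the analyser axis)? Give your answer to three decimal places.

For spin-½, the probability of finding spin-up along an axis at angle θ to the initial spin direction is cos²(θ/2); spin-down is sin²(θ/2).
θ = 45°, so P = sin²(22.5°) ≈ 0.146.

0.146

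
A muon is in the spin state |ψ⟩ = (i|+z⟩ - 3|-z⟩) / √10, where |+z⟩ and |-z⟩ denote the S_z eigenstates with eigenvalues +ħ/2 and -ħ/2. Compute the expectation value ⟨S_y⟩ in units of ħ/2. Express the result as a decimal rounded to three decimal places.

⟨σ_y⟩ = 2 Im(a* b)/(|a|²+|b|²) with a = i, b = -3.
a* b = 3i, so ⟨σ_y⟩ = 6/10.
⟨S_y⟩ = (ħ/2)·⟨σ_y⟩.

0.600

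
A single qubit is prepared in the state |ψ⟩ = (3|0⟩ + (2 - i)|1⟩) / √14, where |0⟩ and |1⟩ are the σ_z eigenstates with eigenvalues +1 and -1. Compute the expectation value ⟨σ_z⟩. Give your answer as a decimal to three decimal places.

⟨σ_z⟩ = |a|² - |b|² divided by |a|²+|b|², with a, b the |0⟩, |1⟩ amplitudes.
= (9 - 5)/14 = 4/14.

0.286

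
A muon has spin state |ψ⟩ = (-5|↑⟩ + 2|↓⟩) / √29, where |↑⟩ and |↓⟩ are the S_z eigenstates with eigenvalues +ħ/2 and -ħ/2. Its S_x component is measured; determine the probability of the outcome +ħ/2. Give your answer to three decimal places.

0.155

|+x⟩ = (|↑⟩ + |↓⟩)/√2, so ⟨+x|ψ⟩ = (-3) / (√2·√29).
P = |-3|² / 58 = 9/58.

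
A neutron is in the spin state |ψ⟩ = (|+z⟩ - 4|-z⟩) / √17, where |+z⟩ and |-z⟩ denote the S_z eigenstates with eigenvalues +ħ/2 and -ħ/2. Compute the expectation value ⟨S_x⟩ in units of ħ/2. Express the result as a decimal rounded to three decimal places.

⟨σ_x⟩ = 2 Re(a* b)/(|a|²+|b|²) with a = 1, b = -4.
a* b = -4, so ⟨σ_x⟩ = -8/17.
⟨S_x⟩ = (ħ/2)·⟨σ_x⟩.

-0.471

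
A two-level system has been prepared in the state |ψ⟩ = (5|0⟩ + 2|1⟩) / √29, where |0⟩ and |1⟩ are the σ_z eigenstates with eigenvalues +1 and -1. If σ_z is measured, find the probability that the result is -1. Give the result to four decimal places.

The -1 outcome corresponds to |1⟩. Its amplitude in |ψ⟩ is 2/√29.
P = |2|² / 29 = 4/29.

0.1379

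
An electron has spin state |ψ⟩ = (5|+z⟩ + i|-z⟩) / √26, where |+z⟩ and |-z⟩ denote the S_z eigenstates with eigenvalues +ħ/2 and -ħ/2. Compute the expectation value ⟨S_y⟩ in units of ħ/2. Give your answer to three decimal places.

⟨σ_y⟩ = 2 Im(a* b)/(|a|²+|b|²) with a = 5, b = i.
a* b = 5i, so ⟨σ_y⟩ = 10/26.
⟨S_y⟩ = (ħ/2)·⟨σ_y⟩.

0.385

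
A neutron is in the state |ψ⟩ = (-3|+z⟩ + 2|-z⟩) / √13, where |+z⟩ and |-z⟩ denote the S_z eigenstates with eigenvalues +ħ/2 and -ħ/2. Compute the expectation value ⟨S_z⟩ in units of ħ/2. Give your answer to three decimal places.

⟨σ_z⟩ = |a|² - |b|² divided by |a|²+|b|², with a, b the |+z⟩, |-z⟩ amplitudes.
= (9 - 4)/13 = 5/13.
⟨S_z⟩ = (ħ/2)·⟨σ_z⟩.

0.385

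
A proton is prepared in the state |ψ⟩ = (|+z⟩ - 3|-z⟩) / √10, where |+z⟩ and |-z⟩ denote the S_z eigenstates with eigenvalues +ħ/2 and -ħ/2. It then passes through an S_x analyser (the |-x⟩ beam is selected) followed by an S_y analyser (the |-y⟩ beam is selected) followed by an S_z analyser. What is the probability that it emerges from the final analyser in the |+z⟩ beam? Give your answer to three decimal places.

0.200

First analyser (S_x): P(|-x⟩) = |⟨-x|ψ⟩|² = 16/20.
After stage 1 the state is |-x⟩; P(|-y⟩) = |⟨-y|-x⟩|² = 1/2.
After stage 2 the state is |-y⟩; P(|+z⟩) = |⟨+z|-y⟩|² = 1/2.
Joint probability = 16/20 × 1/2 × 1/2 = 0.200.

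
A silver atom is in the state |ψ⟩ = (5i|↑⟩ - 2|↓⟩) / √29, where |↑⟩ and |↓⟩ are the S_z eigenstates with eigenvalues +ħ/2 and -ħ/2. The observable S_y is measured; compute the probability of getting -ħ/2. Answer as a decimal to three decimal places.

|-y⟩ = (|↑⟩ - i|↓⟩)/√2, so ⟨-y|ψ⟩ = (3i) / (√2·√29).
P = |3i|² / 58 = 9/58.

0.155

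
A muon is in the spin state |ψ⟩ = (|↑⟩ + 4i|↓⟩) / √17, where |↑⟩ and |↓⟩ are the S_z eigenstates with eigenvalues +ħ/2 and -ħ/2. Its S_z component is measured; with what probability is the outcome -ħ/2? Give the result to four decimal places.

The -ħ/2 outcome corresponds to |↓⟩. Its amplitude in |ψ⟩ is 4i/√17.
P = |4i|² / 17 = 16/17.

0.9412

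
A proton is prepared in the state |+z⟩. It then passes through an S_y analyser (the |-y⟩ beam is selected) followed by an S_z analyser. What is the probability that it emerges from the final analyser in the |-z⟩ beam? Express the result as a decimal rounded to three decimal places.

First analyser (S_y): from |+z⟩, P(|-y⟩) = 1/2.
After stage 1 the state is |-y⟩; P(|-z⟩) = |⟨-z|-y⟩|² = 1/2.
Joint probability = 1/2 × 1/2 = 0.250.

0.250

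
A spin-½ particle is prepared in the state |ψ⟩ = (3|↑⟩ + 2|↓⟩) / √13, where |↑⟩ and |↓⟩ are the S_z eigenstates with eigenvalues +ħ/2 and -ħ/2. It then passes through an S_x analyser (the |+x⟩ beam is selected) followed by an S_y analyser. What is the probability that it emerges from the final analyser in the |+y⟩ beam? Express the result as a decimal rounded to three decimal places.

First analyser (S_x): P(|+x⟩) = |⟨+x|ψ⟩|² = 25/26.
After stage 1 the state is |+x⟩; P(|+y⟩) = |⟨+y|+x⟩|² = 1/2.
Joint probability = 25/26 × 1/2 = 0.481.

0.481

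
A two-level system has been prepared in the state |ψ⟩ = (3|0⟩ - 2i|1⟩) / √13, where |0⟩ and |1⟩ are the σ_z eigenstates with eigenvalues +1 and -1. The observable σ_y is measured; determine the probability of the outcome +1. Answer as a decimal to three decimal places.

0.038

|+y⟩ = (|0⟩ + i|1⟩)/√2, so ⟨+y|ψ⟩ = (1) / (√2·√13).
P = |1|² / 26 = 1/26.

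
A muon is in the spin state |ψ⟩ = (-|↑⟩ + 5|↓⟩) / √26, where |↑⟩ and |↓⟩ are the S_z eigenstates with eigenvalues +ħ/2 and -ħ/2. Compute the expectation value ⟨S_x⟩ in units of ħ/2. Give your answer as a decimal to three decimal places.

-0.385

⟨σ_x⟩ = 2 Re(a* b)/(|a|²+|b|²) with a = -1, b = 5.
a* b = -5, so ⟨σ_x⟩ = -10/26.
⟨S_x⟩ = (ħ/2)·⟨σ_x⟩.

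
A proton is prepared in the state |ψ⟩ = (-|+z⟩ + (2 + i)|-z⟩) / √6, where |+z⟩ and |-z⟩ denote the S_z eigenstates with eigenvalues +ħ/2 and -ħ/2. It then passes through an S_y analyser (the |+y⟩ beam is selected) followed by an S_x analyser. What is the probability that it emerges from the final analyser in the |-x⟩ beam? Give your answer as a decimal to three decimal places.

0.167

First analyser (S_y): P(|+y⟩) = |⟨+y|ψ⟩|² = 4/12.
After stage 1 the state is |+y⟩; P(|-x⟩) = |⟨-x|+y⟩|² = 1/2.
Joint probability = 4/12 × 1/2 = 0.167.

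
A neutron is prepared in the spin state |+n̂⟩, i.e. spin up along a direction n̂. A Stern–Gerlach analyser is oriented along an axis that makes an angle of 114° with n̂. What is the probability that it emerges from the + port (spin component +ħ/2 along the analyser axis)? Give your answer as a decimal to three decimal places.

For spin-½, the probability of finding spin-up along an axis at angle θ to the initial spin direction is cos²(θ/2); spin-down is sin²(θ/2).
θ = 114°, so P = cos²(57°) ≈ 0.297.

0.297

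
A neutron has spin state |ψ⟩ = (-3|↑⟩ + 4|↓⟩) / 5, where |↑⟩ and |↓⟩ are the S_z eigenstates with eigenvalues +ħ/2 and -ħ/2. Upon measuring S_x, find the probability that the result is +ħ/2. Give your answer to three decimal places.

|+x⟩ = (|↑⟩ + |↓⟩)/√2, so ⟨+x|ψ⟩ = (1) / (√2·5).
P = |1|² / 50 = 1/50.

0.020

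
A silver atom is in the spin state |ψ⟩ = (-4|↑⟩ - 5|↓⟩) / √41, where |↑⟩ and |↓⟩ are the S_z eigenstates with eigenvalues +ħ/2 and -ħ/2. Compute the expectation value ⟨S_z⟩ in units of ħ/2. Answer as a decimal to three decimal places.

-0.220

⟨σ_z⟩ = |a|² - |b|² divided by |a|²+|b|², with a, b the |↑⟩, |↓⟩ amplitudes.
= (16 - 25)/41 = -9/41.
⟨S_z⟩ = (ħ/2)·⟨σ_z⟩.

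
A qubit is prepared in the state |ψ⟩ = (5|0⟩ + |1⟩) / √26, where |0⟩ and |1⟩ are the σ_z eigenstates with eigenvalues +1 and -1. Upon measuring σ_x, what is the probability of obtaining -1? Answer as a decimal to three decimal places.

0.308

|-x⟩ = (|0⟩ - |1⟩)/√2, so ⟨-x|ψ⟩ = (4) / (√2·√26).
P = |4|² / 52 = 16/52.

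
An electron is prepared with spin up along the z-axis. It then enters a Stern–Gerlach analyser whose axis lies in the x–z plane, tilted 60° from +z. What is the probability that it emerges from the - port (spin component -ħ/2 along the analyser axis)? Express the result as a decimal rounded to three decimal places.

0.250

For spin-½, the probability of finding spin-up along an axis at angle θ to the initial spin direction is cos²(θ/2); spin-down is sin²(θ/2).
θ = 60°, so P = sin²(30°) ≈ 0.250.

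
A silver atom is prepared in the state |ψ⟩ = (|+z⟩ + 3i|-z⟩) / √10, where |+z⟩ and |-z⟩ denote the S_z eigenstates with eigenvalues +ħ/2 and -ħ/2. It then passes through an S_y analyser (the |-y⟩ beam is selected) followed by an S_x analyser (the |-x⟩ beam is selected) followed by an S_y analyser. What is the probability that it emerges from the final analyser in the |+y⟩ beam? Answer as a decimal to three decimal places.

First analyser (S_y): P(|-y⟩) = |⟨-y|ψ⟩|² = 4/20.
After stage 1 the state is |-y⟩; P(|-x⟩) = |⟨-x|-y⟩|² = 1/2.
After stage 2 the state is |-x⟩; P(|+y⟩) = |⟨+y|-x⟩|² = 1/2.
Joint probability = 4/20 × 1/2 × 1/2 = 0.050.

0.050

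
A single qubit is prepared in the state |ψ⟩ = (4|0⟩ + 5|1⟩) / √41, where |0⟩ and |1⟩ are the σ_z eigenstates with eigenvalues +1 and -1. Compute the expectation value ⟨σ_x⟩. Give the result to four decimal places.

⟨σ_x⟩ = 2 Re(a* b)/(|a|²+|b|²) with a = 4, b = 5.
a* b = 20, so ⟨σ_x⟩ = 40/41.

0.9756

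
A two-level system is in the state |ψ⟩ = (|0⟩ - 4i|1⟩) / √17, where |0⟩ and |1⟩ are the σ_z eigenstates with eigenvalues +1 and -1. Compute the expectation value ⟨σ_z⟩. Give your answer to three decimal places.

⟨σ_z⟩ = |a|² - |b|² divided by |a|²+|b|², with a, b the |0⟩, |1⟩ amplitudes.
= (1 - 16)/17 = -15/17.

-0.882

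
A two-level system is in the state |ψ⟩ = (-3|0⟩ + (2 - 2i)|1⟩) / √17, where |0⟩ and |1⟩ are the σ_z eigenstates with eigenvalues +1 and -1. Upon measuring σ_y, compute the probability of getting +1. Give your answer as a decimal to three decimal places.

0.853

|+y⟩ = (|0⟩ + i|1⟩)/√2, so ⟨+y|ψ⟩ = (-5 - 2i) / (√2·√17).
P = |-5 - 2i|² / 34 = 29/34.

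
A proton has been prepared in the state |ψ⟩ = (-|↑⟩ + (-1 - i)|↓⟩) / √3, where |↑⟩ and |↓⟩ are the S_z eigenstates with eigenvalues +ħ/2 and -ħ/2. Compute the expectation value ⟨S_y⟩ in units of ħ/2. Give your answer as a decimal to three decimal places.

⟨σ_y⟩ = 2 Im(a* b)/(|a|²+|b|²) with a = -1, b = (-1 - i).
a* b = (1 + i), so ⟨σ_y⟩ = 2/3.
⟨S_y⟩ = (ħ/2)·⟨σ_y⟩.

0.667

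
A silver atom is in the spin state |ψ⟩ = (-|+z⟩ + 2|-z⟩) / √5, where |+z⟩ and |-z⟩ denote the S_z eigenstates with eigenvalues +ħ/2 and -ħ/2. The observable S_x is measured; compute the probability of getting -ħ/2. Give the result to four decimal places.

0.9000

|-x⟩ = (|+z⟩ - |-z⟩)/√2, so ⟨-x|ψ⟩ = (-3) / (√2·√5).
P = |-3|² / 10 = 9/10.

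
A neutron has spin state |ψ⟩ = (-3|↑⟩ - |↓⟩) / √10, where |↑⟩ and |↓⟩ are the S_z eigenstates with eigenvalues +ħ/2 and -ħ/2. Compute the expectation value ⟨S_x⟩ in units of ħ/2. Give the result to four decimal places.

0.6000

⟨σ_x⟩ = 2 Re(a* b)/(|a|²+|b|²) with a = -3, b = -1.
a* b = 3, so ⟨σ_x⟩ = 6/10.
⟨S_x⟩ = (ħ/2)·⟨σ_x⟩.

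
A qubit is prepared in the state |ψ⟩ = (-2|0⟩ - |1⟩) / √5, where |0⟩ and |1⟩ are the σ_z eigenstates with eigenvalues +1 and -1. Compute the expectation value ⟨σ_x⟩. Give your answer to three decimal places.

0.800

⟨σ_x⟩ = 2 Re(a* b)/(|a|²+|b|²) with a = -2, b = -1.
a* b = 2, so ⟨σ_x⟩ = 4/5.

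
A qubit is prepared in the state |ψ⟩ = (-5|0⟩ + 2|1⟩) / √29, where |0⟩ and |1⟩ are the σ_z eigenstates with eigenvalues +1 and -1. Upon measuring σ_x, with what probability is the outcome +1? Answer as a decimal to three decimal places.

0.155

|+x⟩ = (|0⟩ + |1⟩)/√2, so ⟨+x|ψ⟩ = (-3) / (√2·√29).
P = |-3|² / 58 = 9/58.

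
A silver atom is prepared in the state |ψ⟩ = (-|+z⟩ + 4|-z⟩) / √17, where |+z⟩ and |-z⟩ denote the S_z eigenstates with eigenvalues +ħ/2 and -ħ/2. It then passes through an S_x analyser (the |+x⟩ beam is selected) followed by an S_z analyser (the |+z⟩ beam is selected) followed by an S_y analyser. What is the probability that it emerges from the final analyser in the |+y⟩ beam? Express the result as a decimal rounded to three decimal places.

0.066

First analyser (S_x): P(|+x⟩) = |⟨+x|ψ⟩|² = 9/34.
After stage 1 the state is |+x⟩; P(|+z⟩) = |⟨+z|+x⟩|² = 1/2.
After stage 2 the state is |+z⟩; P(|+y⟩) = |⟨+y|+z⟩|² = 1/2.
Joint probability = 9/34 × 1/2 × 1/2 = 0.066.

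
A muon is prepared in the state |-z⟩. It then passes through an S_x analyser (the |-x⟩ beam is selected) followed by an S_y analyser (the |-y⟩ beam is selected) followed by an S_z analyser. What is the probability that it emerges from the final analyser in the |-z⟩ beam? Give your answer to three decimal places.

0.125

First analyser (S_x): from |-z⟩, P(|-x⟩) = 1/2.
After stage 1 the state is |-x⟩; P(|-y⟩) = |⟨-y|-x⟩|² = 1/2.
After stage 2 the state is |-y⟩; P(|-z⟩) = |⟨-z|-y⟩|² = 1/2.
Joint probability = 1/2 × 1/2 × 1/2 = 0.125.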